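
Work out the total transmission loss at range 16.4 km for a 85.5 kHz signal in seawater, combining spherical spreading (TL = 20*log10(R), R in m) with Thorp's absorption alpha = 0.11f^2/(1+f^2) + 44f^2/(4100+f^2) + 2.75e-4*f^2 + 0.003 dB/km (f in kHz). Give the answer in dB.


581.43 dB


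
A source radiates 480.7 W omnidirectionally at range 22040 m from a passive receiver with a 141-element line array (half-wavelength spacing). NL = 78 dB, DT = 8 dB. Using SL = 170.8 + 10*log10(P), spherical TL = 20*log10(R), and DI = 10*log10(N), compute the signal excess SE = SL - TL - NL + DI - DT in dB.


Step 1: SL = 170.8 + 10*log10(480.7) = 197.62 dB
Step 2: TL = 20*log10(22040) = 86.86 dB
Step 3: DI = 10*log10(141) = 21.49 dB
Step 4: SE = SL - TL - NL + DI - DT = 197.62 - 86.86 - 78 + 21.49 - 8 = 46.25

46.25 dB


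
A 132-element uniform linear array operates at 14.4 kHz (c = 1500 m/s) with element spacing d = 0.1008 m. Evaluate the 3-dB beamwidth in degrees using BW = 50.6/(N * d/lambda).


Step 1: lambda = 1500/14400 = 0.10417 m
Step 2: d/lambda = 0.1008/0.10417 = 0.9676
Step 3: BW = 50.6/(N * d/lambda) = 50.6/(132 * 0.9676) = 0.4

0.4 deg


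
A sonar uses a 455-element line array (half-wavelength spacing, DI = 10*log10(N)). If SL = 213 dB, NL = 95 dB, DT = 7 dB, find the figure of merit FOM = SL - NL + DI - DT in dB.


137.58 dB


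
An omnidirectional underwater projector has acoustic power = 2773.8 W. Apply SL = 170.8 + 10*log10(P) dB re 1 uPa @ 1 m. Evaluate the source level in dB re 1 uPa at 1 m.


205.23 dB


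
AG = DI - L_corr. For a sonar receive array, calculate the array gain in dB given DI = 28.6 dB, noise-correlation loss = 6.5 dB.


AG = DI - L_corr = 28.6 - 6.5 = 22.1

22.1 dB


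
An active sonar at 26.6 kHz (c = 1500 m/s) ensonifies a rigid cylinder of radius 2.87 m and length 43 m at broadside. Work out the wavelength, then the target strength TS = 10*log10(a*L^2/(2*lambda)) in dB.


Step 1: lambda = c/f = 1500/26600 = 0.05639 m
Step 2: TS = 10*log10(a*L^2/(2*lambda)) = 10*log10(2.87*43^2/(2*0.05639)) = 46.73

46.73 dB


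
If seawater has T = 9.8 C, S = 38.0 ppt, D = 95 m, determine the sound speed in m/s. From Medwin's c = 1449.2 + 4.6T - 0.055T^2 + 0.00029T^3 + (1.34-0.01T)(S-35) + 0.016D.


1494.52 m/s


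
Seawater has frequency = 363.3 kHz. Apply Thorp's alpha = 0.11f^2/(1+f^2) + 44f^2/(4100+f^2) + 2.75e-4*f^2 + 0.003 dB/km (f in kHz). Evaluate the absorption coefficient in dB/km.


f^2 = 131986.89
alpha = 0.11*131986.89/(1+131986.89) + 44*131986.89/(4100+131986.89) + 2.75e-4*131986.89 + 0.003 = 79.084

79.084 dB/km


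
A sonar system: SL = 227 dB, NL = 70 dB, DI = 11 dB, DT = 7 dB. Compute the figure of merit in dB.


FOM = SL - NL + DI - DT = 227 - 70 + 11 - 7 = 161

161 dB


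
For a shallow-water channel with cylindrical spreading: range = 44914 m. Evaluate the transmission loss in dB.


46.52 dB


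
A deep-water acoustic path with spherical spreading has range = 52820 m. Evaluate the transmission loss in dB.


94.46 dB


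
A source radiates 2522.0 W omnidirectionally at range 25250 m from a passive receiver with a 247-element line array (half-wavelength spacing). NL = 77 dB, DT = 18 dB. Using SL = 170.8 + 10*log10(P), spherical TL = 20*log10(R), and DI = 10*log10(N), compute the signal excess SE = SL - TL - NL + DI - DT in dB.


Step 1: SL = 170.8 + 10*log10(2522.0) = 204.82 dB
Step 2: TL = 20*log10(25250) = 88.05 dB
Step 3: DI = 10*log10(247) = 23.93 dB
Step 4: SE = SL - TL - NL + DI - DT = 204.82 - 88.05 - 77 + 23.93 - 18 = 45.7

45.7 dB


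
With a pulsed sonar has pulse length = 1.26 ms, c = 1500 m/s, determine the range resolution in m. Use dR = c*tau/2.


dR = c*tau/2 = 1500 * 1.26e-3 / 2 = 0.945

0.945 m


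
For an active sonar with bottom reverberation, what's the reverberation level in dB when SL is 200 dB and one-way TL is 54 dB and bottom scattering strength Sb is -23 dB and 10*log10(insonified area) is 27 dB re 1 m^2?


RL = SL - 2*TL + Sb + 10*log10(A) = 200 - 2*54 + (-23) + 27 = 96

96 dB


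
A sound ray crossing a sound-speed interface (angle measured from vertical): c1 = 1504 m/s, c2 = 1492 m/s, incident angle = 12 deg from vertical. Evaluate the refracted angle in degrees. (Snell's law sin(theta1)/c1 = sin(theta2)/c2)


11.9 deg


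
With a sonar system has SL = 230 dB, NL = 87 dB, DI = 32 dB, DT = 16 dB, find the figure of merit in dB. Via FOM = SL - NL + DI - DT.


FOM = SL - NL + DI - DT = 230 - 87 + 32 - 16 = 159

159 dB


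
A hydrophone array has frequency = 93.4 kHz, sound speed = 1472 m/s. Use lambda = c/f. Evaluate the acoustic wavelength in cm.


1.58 cm


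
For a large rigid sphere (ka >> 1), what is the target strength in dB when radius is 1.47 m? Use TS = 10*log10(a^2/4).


-2.67 dB


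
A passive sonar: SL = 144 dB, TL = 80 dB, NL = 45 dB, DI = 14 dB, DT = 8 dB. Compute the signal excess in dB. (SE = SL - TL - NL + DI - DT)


SE = SL - TL - NL + DI - DT = 144 - 80 - 45 + 14 - 8 = 25

25 dB


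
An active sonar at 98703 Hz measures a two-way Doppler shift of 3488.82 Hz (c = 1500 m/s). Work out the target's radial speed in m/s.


26.51 m/s


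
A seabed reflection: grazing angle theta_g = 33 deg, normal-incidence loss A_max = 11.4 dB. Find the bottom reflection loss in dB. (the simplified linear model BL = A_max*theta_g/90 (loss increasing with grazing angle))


BL = A_max * theta_g / 90 = 11.4 * 33 / 90 = 4.18

4.18 dB


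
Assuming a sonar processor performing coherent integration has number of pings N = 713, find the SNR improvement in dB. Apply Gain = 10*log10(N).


Gain = 10*log10(713) = 28.53

28.53 dB


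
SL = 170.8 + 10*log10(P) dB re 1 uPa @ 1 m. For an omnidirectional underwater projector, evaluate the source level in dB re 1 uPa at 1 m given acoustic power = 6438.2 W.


SL = 170.8 + 10*log10(6438.2) = 170.8 + 38.09 = 208.89

208.89 dB


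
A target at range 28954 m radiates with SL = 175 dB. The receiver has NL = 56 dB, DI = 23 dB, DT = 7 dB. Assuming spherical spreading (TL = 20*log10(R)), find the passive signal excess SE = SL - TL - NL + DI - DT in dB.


45.77 dB


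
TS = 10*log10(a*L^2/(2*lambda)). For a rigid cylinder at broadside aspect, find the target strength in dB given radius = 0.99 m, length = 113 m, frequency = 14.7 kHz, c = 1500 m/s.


lambda = 1500/14700 = 0.10204 m
TS = 10*log10(0.99*113^2/(2*0.10204)) = 47.92

47.92 dB


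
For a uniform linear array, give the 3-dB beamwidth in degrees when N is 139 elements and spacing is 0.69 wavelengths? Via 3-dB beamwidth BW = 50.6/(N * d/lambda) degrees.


BW = 50.6 / (139 * 0.69) = 50.6 / 95.91 = 0.53

0.53 deg


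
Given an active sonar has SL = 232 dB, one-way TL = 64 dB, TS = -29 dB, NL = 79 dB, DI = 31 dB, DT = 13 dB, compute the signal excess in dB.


SE = SL - 2*TL + TS - NL + DI - DT = 232 - 2*64 + (-29) - 79 + 31 - 13 = 14

14 dB


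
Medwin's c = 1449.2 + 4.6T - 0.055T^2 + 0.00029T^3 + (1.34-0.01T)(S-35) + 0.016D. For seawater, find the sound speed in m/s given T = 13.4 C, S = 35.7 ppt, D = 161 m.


c = 1449.2 + 4.6*13.4 - 0.055*13.4^2 + 0.00029*13.4^3 + (1.34 - 0.01*13.4)*(35.7 - 35) + 0.016*161 = 1505.08

1505.08 m/s


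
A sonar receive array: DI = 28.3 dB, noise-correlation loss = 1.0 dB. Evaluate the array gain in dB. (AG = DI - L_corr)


AG = DI - L_corr = 28.3 - 1.0 = 27.3

27.3 dB


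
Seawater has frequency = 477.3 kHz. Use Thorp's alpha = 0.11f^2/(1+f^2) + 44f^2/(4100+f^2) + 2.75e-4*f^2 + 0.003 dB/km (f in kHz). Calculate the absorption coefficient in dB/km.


105.984 dB/km


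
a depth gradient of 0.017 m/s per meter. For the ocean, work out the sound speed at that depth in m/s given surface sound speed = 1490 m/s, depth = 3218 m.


c = 1490 + 0.017 * 3218 = 1544.706

1544.706 m/s


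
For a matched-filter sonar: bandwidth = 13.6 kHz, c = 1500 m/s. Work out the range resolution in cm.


dR = c/(2*BW) = 1500 / (2 * 13.6e3) = 0.0551 m = 5.51 cm

5.51 cm


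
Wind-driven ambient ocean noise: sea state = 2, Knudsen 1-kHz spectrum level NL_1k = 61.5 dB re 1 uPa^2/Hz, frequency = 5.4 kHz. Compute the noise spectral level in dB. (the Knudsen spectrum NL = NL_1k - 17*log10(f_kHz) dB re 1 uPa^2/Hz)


49.05 dB


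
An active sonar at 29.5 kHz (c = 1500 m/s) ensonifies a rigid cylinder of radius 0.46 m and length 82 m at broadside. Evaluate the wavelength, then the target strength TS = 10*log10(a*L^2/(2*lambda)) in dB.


Step 1: lambda = c/f = 1500/29500 = 0.05085 m
Step 2: TS = 10*log10(a*L^2/(2*lambda)) = 10*log10(0.46*82^2/(2*0.05085)) = 44.83

44.83 dB


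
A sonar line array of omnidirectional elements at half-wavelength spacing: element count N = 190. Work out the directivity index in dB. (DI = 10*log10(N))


22.79 dB


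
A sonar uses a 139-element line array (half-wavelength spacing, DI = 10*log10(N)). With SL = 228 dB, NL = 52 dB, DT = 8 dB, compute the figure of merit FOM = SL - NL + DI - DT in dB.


Step 1: DI = 10*log10(139) = 21.43 dB
Step 2: FOM = SL - NL + DI - DT = 228 - 52 + 21.43 - 8 = 189.43

189.43 dB


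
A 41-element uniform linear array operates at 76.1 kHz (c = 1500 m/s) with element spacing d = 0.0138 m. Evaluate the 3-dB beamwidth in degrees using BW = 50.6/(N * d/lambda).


Step 1: lambda = 1500/76100 = 0.01971 m
Step 2: d/lambda = 0.0138/0.01971 = 0.7002
Step 3: BW = 50.6/(N * d/lambda) = 50.6/(41 * 0.7002) = 1.76

1.76 deg


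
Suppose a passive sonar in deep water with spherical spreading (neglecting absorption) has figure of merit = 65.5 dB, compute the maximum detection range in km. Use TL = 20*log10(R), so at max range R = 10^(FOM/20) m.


1.88 km


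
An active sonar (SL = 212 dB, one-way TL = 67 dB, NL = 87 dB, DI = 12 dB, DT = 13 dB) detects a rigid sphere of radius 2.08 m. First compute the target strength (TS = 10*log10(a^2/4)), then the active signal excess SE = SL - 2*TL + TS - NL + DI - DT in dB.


Step 1: TS = 10*log10(2.08^2/4) = 0.34 dB
Step 2: SE = SL - 2*TL + TS - NL + DI - DT = 212 - 2*67 + (0.34) - 87 + 12 - 13 = -9.66

-9.66 dB


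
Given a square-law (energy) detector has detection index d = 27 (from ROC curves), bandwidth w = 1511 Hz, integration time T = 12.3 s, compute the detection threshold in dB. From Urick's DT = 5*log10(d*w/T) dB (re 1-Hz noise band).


DT = 5*log10(d*w/T) = 5*log10(27 * 1511 / 12.3) = 5*log10(3316.83) = 17.6

17.6 dB


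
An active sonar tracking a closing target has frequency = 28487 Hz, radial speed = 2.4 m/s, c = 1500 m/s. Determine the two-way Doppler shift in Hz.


91.16 Hz


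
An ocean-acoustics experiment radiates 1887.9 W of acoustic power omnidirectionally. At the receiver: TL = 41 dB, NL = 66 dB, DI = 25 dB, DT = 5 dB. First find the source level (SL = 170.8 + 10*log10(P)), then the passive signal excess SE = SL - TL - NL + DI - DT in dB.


Step 1: SL = 170.8 + 10*log10(1887.9) = 203.56 dB
Step 2: SE = SL - TL - NL + DI - DT = 203.56 - 41 - 66 + 25 - 5 = 116.56

116.56 dB


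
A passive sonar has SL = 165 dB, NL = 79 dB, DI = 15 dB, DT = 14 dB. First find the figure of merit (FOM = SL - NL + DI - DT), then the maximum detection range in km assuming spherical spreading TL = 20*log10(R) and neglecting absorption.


Step 1: FOM = SL - NL + DI - DT = 165 - 79 + 15 - 14 = 87 dB
Step 2: at max range FOM = TL = 20*log10(R), so R = 10^(87/20) = 22387.21 m = 22.39 km

22.39 km


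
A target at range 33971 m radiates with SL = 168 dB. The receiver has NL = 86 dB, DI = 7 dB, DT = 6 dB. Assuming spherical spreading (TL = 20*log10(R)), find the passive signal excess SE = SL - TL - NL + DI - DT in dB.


-7.62 dB


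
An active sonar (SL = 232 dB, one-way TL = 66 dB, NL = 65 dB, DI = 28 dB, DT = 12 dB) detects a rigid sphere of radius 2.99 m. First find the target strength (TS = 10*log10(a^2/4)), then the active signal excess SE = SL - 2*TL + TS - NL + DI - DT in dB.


Step 1: TS = 10*log10(2.99^2/4) = 3.49 dB
Step 2: SE = SL - 2*TL + TS - NL + DI - DT = 232 - 2*66 + (3.49) - 65 + 28 - 12 = 54.49

54.49 dB


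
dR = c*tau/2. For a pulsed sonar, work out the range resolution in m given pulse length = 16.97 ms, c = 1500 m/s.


12.7275 m


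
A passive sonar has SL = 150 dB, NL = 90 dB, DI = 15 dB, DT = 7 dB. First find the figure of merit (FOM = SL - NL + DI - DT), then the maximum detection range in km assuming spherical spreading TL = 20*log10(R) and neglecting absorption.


Step 1: FOM = SL - NL + DI - DT = 150 - 90 + 15 - 7 = 68 dB
Step 2: at max range FOM = TL = 20*log10(R), so R = 10^(68/20) = 2511.89 m = 2.51 km

2.51 km


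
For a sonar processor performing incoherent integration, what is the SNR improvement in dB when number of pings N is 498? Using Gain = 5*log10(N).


Gain = 5*log10(498) = 13.49

13.49 dB


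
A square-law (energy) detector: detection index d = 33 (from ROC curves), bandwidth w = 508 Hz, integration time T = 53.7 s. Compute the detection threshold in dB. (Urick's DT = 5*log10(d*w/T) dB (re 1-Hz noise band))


12.47 dB


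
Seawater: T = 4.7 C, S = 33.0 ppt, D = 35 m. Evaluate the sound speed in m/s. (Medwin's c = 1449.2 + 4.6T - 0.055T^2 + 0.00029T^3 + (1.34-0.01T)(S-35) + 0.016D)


c = 1449.2 + 4.6*4.7 - 0.055*4.7^2 + 0.00029*4.7^3 + (1.34 - 0.01*4.7)*(33.0 - 35) + 0.016*35 = 1467.61

1467.61 m/s


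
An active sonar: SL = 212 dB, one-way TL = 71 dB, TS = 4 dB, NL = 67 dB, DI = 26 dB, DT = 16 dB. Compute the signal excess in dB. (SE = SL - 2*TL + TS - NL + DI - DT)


SE = SL - 2*TL + TS - NL + DI - DT = 212 - 2*71 + (4) - 67 + 26 - 16 = 17

17 dB


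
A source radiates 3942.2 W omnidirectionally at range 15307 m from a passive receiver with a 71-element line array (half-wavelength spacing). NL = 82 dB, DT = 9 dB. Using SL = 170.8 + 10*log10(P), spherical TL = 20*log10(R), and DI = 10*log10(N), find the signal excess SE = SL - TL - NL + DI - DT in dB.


Step 1: SL = 170.8 + 10*log10(3942.2) = 206.76 dB
Step 2: TL = 20*log10(15307) = 83.7 dB
Step 3: DI = 10*log10(71) = 18.51 dB
Step 4: SE = SL - TL - NL + DI - DT = 206.76 - 83.7 - 82 + 18.51 - 9 = 50.57

50.57 dB


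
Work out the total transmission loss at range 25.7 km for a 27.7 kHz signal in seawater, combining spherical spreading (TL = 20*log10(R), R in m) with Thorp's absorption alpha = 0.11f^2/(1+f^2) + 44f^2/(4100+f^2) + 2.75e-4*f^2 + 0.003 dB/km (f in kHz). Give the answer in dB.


274.78 dB


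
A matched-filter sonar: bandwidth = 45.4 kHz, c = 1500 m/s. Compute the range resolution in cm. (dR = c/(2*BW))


dR = c/(2*BW) = 1500 / (2 * 45.4e3) = 0.0165 m = 1.65 cm

1.65 cm


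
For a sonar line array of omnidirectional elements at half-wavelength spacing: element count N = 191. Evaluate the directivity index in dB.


22.81 dB


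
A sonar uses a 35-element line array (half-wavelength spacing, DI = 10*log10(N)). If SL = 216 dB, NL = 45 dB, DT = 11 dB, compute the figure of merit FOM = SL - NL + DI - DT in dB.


Step 1: DI = 10*log10(35) = 15.44 dB
Step 2: FOM = SL - NL + DI - DT = 216 - 45 + 15.44 - 11 = 175.44

175.44 dB


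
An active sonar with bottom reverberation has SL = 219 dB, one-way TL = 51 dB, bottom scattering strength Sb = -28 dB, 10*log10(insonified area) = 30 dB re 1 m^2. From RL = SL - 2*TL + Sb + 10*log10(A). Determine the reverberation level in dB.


RL = SL - 2*TL + Sb + 10*log10(A) = 219 - 2*51 + (-28) + 30 = 119

119 dB


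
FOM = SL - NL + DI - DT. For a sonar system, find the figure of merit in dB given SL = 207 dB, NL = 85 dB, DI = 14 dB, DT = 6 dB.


FOM = SL - NL + DI - DT = 207 - 85 + 14 - 6 = 130

130 dB


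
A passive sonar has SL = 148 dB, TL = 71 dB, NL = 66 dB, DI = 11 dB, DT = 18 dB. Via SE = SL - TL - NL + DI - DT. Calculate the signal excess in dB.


SE = SL - TL - NL + DI - DT = 148 - 71 - 66 + 11 - 18 = 4

4 dB


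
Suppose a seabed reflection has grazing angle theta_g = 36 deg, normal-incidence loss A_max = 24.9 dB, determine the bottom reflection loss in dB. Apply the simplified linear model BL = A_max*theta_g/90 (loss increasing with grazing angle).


BL = A_max * theta_g / 90 = 24.9 * 36 / 90 = 9.96

9.96 dB


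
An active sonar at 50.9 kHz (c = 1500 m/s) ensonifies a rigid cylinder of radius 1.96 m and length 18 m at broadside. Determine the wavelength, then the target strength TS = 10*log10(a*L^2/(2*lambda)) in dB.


Step 1: lambda = c/f = 1500/50900 = 0.02947 m
Step 2: TS = 10*log10(a*L^2/(2*lambda)) = 10*log10(1.96*18^2/(2*0.02947)) = 40.32

40.32 dB


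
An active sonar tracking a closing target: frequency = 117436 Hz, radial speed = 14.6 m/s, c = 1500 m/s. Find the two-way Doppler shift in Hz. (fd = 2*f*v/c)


fd = 2*f*v/c = 2 * 117436 * 14.6 / 1500 = 2286.09

2286.09 Hz


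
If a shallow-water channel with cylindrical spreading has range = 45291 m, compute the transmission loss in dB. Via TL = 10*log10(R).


46.56 dB


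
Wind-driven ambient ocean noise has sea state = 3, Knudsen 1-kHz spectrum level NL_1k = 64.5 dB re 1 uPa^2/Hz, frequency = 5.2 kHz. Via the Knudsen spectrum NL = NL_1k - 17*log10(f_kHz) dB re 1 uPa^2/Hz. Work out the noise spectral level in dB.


NL = NL_1k - 17*log10(f_kHz) = 64.5 - 17*log10(5.2) = 64.5 - (12.17) = 52.33

52.33 dB


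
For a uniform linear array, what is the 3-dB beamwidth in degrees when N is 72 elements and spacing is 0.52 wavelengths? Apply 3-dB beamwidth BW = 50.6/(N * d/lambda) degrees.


BW = 50.6 / (72 * 0.52) = 50.6 / 37.44 = 1.35

1.35 deg


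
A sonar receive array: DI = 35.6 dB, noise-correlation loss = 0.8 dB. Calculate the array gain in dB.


AG = DI - L_corr = 35.6 - 0.8 = 34.8

34.8 dB


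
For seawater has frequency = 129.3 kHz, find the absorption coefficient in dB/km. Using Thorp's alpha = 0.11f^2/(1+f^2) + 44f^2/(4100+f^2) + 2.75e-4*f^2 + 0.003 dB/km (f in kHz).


f^2 = 16718.49
alpha = 0.11*16718.49/(1+16718.49) + 44*16718.49/(4100+16718.49) + 2.75e-4*16718.49 + 0.003 = 40.045

40.045 dB/km


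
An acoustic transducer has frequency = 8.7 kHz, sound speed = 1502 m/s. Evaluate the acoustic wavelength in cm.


lambda = c/f = 1502 / 8700 = 0.1726 m = 17.26 cm

17.26 cm


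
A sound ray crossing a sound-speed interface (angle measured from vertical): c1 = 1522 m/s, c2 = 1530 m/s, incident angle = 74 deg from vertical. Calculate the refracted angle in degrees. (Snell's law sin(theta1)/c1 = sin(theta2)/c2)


75.09 deg


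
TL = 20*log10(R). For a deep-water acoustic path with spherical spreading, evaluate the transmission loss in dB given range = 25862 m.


TL = 20*log10(25862) = 88.25

88.25 dB


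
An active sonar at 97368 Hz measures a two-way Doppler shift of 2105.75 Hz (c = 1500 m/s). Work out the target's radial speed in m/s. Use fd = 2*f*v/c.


From fd = 2*f*v/c, v = c*fd/(2*f) = 1500 * 2105.75 / (2*97368) = 16.22

16.22 m/s


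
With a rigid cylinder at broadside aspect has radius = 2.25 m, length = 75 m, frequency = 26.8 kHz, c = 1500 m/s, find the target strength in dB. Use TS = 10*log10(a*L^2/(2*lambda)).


lambda = 1500/26800 = 0.05597 m
TS = 10*log10(2.25*75^2/(2*0.05597)) = 50.53

50.53 dB


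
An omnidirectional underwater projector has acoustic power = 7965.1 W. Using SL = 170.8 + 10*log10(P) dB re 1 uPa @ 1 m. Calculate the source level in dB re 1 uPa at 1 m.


SL = 170.8 + 10*log10(7965.1) = 170.8 + 39.01 = 209.81

209.81 dB


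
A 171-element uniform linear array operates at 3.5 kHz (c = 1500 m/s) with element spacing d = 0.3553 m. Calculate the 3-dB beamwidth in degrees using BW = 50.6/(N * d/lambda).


Step 1: lambda = 1500/3500 = 0.42857 m
Step 2: d/lambda = 0.3553/0.42857 = 0.829
Step 3: BW = 50.6/(N * d/lambda) = 50.6/(171 * 0.829) = 0.36

0.36 deg


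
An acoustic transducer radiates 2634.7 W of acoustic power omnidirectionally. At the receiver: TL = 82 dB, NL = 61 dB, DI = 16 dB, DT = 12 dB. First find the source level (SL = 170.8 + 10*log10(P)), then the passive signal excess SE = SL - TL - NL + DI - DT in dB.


Step 1: SL = 170.8 + 10*log10(2634.7) = 205.01 dB
Step 2: SE = SL - TL - NL + DI - DT = 205.01 - 82 - 61 + 16 - 12 = 66.01

66.01 dB


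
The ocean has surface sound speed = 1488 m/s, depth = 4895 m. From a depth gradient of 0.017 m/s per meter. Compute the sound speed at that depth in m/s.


1571.215 m/s


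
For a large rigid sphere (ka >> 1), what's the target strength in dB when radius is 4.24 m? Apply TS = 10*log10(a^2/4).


TS = 10*log10(4.24^2 / 4) = 10*log10(4.4944) = 6.53

6.53 dB


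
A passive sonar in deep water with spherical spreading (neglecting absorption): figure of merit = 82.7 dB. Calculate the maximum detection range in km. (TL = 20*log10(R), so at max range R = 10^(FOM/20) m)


At max range FOM = TL, so 20*log10(R) = 82.7
R = 10^(82.7/20) = 13645.83 m = 13.65 km

13.65 km


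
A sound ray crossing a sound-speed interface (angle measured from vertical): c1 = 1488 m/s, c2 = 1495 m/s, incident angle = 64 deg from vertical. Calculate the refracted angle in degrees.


64.56 deg


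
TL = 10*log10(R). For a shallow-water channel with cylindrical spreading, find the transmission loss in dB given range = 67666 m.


TL = 10*log10(67666) = 48.3

48.3 dB


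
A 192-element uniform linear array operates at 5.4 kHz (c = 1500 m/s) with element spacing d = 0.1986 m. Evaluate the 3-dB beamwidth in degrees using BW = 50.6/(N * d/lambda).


Step 1: lambda = 1500/5400 = 0.27778 m
Step 2: d/lambda = 0.1986/0.27778 = 0.715
Step 3: BW = 50.6/(N * d/lambda) = 50.6/(192 * 0.715) = 0.37

0.37 deg


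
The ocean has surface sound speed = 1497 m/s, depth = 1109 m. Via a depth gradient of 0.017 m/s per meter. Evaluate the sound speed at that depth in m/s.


c = 1497 + 0.017 * 1109 = 1515.853

1515.853 m/s


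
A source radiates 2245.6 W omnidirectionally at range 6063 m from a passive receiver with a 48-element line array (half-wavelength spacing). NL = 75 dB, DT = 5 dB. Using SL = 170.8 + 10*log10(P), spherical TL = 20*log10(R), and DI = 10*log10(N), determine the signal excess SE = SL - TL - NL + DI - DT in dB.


65.47 dB


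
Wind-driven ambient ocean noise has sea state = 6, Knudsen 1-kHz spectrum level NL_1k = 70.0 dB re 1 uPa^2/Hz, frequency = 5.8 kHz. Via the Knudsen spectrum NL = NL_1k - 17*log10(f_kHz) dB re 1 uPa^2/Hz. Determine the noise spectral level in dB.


NL = NL_1k - 17*log10(f_kHz) = 70.0 - 17*log10(5.8) = 70.0 - (12.98) = 57.02

57.02 dB


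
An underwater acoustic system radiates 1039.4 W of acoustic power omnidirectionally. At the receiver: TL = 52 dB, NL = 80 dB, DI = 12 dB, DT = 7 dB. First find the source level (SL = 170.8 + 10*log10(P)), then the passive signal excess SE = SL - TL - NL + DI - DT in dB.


Step 1: SL = 170.8 + 10*log10(1039.4) = 200.97 dB
Step 2: SE = SL - TL - NL + DI - DT = 200.97 - 52 - 80 + 12 - 7 = 73.97

73.97 dB


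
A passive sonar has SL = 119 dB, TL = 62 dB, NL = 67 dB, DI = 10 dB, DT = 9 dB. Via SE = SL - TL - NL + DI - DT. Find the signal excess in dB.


SE = SL - TL - NL + DI - DT = 119 - 62 - 67 + 10 - 9 = -9

-9 dB


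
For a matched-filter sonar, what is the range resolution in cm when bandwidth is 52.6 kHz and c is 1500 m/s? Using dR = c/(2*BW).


dR = c/(2*BW) = 1500 / (2 * 52.6e3) = 0.0143 m = 1.43 cm

1.43 cm


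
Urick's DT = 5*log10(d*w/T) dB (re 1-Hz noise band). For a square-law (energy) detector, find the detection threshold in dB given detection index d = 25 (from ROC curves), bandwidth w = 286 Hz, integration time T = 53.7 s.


10.62 dB


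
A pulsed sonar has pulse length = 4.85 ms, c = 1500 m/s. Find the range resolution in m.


dR = c*tau/2 = 1500 * 4.85e-3 / 2 = 3.6375

3.6375 m


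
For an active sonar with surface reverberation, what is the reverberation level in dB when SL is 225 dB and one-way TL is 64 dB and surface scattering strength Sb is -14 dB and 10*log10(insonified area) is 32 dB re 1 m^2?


RL = SL - 2*TL + Sb + 10*log10(A) = 225 - 2*64 + (-14) + 32 = 115

115 dB


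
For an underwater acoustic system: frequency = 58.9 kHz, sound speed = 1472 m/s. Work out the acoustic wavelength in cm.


lambda = c/f = 1472 / 58900 = 0.025 m = 2.5 cm

2.5 cm


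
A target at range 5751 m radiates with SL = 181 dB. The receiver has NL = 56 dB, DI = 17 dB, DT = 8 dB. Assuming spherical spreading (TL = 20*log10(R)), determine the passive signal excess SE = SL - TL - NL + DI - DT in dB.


Step 1: TL = 20*log10(5751) = 75.19 dB
Step 2: SE = 181 - 75.19 - 56 + 17 - 8 = 58.81

58.81 dB


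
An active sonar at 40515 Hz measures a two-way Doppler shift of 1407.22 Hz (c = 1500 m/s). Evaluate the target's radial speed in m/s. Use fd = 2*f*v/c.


From fd = 2*f*v/c, v = c*fd/(2*f) = 1500 * 1407.22 / (2*40515) = 26.05

26.05 m/s


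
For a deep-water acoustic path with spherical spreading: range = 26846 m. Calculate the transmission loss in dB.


TL = 20*log10(26846) = 88.58

88.58 dB


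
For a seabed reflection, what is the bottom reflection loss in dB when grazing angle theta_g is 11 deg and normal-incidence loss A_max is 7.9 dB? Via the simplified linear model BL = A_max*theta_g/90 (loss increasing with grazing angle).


BL = A_max * theta_g / 90 = 7.9 * 11 / 90 = 0.97

0.97 dB


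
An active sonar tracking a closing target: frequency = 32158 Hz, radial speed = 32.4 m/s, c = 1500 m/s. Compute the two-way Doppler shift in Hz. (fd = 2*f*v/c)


1389.23 Hz


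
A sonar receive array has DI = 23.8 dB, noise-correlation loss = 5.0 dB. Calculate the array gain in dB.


AG = DI - L_corr = 23.8 - 5.0 = 18.8

18.8 dB


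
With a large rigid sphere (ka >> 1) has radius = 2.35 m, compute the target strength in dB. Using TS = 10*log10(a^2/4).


TS = 10*log10(2.35^2 / 4) = 10*log10(1.380625) = 1.4

1.4 dB


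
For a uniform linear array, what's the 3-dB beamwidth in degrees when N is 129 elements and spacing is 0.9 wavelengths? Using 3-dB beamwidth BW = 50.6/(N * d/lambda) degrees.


0.44 deg


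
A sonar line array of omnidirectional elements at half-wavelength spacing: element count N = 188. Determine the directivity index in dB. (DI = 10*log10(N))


22.74 dB


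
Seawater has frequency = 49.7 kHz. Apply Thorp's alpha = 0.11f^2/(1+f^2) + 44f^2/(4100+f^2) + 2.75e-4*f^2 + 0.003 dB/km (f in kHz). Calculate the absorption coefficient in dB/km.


17.334 dB/km


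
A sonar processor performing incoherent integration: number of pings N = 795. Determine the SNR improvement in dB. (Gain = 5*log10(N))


14.5 dB


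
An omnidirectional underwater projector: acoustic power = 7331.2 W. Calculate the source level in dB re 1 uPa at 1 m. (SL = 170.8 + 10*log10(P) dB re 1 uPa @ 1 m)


209.45 dB


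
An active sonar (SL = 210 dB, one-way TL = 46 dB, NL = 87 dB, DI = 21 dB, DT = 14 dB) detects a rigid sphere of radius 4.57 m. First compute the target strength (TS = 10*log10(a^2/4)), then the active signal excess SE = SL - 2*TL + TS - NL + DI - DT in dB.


Step 1: TS = 10*log10(4.57^2/4) = 7.18 dB
Step 2: SE = SL - 2*TL + TS - NL + DI - DT = 210 - 2*46 + (7.18) - 87 + 21 - 14 = 45.18

45.18 dB


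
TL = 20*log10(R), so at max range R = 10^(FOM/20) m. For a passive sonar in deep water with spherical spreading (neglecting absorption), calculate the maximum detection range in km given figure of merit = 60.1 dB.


At max range FOM = TL, so 20*log10(R) = 60.1
R = 10^(60.1/20) = 1011.58 m = 1.01 km

1.01 km


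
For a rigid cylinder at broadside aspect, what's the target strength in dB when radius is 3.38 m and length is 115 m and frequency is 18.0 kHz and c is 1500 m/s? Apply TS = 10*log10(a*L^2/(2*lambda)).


lambda = 1500/18000 = 0.08333 m
TS = 10*log10(3.38*115^2/(2*0.08333)) = 54.28

54.28 dB


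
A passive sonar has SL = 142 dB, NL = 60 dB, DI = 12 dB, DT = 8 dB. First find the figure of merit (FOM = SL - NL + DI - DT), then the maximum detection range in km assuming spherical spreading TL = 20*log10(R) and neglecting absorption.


Step 1: FOM = SL - NL + DI - DT = 142 - 60 + 12 - 8 = 86 dB
Step 2: at max range FOM = TL = 20*log10(R), so R = 10^(86/20) = 19952.62 m = 19.95 km

19.95 km


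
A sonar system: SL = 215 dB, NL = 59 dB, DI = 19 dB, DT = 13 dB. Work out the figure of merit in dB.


FOM = SL - NL + DI - DT = 215 - 59 + 19 - 13 = 162

162 dB


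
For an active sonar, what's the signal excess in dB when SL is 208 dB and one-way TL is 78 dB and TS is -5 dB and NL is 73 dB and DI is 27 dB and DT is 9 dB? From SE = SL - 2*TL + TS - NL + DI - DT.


SE = SL - 2*TL + TS - NL + DI - DT = 208 - 2*78 + (-5) - 73 + 27 - 9 = -8

-8 dB


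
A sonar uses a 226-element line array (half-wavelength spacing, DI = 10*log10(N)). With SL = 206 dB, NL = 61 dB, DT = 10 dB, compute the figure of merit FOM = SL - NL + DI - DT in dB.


Step 1: DI = 10*log10(226) = 23.54 dB
Step 2: FOM = SL - NL + DI - DT = 206 - 61 + 23.54 - 10 = 158.54

158.54 dB


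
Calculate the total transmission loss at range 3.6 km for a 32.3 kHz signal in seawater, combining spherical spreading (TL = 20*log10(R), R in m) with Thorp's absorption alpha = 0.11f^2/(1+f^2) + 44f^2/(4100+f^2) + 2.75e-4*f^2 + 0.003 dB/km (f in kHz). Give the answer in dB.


Step 1 (Thorp): alpha = 0.11*1043.29/(1+1043.29) + 44*1043.29/(4100+1043.29) + 2.75e-4*1043.29 + 0.003 = 9.325 dB/km
Step 2: TL_spread = 20*log10(3600) = 71.13 dB
Step 3: TL_abs = alpha*R = 9.325 * 3.6 = 33.57 dB
Step 4: TL_total = 71.13 + 33.57 = 104.7

104.7 dB


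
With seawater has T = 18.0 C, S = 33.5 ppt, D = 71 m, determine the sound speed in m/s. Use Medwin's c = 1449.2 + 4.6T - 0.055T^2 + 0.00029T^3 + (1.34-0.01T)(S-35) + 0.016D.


1515.27 m/s


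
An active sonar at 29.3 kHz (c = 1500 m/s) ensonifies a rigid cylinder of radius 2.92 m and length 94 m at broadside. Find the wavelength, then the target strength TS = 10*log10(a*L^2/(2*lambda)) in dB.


Step 1: lambda = c/f = 1500/29300 = 0.05119 m
Step 2: TS = 10*log10(a*L^2/(2*lambda)) = 10*log10(2.92*94^2/(2*0.05119)) = 54.01

54.01 dB


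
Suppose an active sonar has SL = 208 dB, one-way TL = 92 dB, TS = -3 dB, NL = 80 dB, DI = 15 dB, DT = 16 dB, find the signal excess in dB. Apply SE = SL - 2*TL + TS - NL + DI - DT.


SE = SL - 2*TL + TS - NL + DI - DT = 208 - 2*92 + (-3) - 80 + 15 - 16 = -60

-60 dB


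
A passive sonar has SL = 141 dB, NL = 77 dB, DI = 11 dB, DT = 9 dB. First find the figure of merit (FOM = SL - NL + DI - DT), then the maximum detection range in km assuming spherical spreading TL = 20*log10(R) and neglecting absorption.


Step 1: FOM = SL - NL + DI - DT = 141 - 77 + 11 - 9 = 66 dB
Step 2: at max range FOM = TL = 20*log10(R), so R = 10^(66/20) = 1995.26 m = 2.0 km

2.0 km


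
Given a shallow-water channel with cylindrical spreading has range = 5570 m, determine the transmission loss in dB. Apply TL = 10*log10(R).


TL = 10*log10(5570) = 37.46

37.46 dB


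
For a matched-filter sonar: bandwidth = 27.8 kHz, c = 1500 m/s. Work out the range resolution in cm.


2.7 cm


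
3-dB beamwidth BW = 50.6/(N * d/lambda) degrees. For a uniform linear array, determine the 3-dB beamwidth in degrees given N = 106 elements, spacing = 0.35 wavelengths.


BW = 50.6 / (106 * 0.35) = 50.6 / 37.1 = 1.36

1.36 deg


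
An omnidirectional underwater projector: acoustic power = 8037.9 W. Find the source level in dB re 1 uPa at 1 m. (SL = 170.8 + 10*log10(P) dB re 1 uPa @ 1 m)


SL = 170.8 + 10*log10(8037.9) = 170.8 + 39.05 = 209.85

209.85 dB


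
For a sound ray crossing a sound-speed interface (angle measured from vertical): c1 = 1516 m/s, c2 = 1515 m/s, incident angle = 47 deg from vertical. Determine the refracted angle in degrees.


sin(theta2) = (c2/c1)*sin(theta1) = (1515/1516)*sin(47 deg) = 0.73087
theta2 = arcsin(0.73087) = 46.96

46.96 deg


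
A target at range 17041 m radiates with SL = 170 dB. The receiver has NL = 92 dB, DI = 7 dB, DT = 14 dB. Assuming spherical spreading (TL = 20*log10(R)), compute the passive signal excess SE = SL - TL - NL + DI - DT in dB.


Step 1: TL = 20*log10(17041) = 84.63 dB
Step 2: SE = 170 - 84.63 - 92 + 7 - 14 = -13.63

-13.63 dB


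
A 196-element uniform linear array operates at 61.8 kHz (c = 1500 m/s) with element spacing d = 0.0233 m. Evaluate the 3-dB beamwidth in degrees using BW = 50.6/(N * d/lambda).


Step 1: lambda = 1500/61800 = 0.02427 m
Step 2: d/lambda = 0.0233/0.02427 = 0.96
Step 3: BW = 50.6/(N * d/lambda) = 50.6/(196 * 0.96) = 0.27

0.27 deg


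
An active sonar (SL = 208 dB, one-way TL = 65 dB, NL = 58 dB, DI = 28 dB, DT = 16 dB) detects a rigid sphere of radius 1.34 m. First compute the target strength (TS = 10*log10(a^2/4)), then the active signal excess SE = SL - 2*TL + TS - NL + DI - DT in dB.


Step 1: TS = 10*log10(1.34^2/4) = -3.48 dB
Step 2: SE = SL - 2*TL + TS - NL + DI - DT = 208 - 2*65 + (-3.48) - 58 + 28 - 16 = 28.52

28.52 dB


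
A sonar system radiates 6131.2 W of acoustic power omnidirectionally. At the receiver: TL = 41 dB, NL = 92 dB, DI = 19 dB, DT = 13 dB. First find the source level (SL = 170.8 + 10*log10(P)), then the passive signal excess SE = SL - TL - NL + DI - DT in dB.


Step 1: SL = 170.8 + 10*log10(6131.2) = 208.68 dB
Step 2: SE = SL - TL - NL + DI - DT = 208.68 - 41 - 92 + 19 - 13 = 81.68

81.68 dB


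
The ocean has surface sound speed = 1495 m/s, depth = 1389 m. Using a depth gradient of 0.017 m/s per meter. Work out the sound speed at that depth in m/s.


c = 1495 + 0.017 * 1389 = 1518.613

1518.613 m/s


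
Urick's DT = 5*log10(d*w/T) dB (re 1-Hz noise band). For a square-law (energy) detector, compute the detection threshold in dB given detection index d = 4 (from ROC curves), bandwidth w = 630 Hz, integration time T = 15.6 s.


DT = 5*log10(d*w/T) = 5*log10(4 * 630 / 15.6) = 5*log10(161.54) = 11.04

11.04 dB


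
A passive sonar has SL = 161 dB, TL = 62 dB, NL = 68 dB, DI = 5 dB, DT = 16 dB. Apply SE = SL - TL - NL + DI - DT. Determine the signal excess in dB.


SE = SL - TL - NL + DI - DT = 161 - 62 - 68 + 5 - 16 = 20

20 dB


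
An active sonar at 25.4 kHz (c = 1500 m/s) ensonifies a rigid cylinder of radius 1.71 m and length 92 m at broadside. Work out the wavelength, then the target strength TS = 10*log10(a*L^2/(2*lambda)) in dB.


Step 1: lambda = c/f = 1500/25400 = 0.05906 m
Step 2: TS = 10*log10(a*L^2/(2*lambda)) = 10*log10(1.71*92^2/(2*0.05906)) = 50.88

50.88 dB


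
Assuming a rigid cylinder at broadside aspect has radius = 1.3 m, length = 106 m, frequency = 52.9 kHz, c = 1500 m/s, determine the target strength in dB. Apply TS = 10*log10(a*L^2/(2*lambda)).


lambda = 1500/52900 = 0.02836 m
TS = 10*log10(1.3*106^2/(2*0.02836)) = 54.11

54.11 dB


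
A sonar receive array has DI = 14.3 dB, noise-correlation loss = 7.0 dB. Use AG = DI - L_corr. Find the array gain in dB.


7.3 dB


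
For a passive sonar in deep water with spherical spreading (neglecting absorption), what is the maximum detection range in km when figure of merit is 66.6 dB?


At max range FOM = TL, so 20*log10(R) = 66.6
R = 10^(66.6/20) = 2137.96 m = 2.14 km

2.14 km


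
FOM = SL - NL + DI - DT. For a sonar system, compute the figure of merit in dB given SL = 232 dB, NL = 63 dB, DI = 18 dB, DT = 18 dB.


FOM = SL - NL + DI - DT = 232 - 63 + 18 - 18 = 169

169 dB


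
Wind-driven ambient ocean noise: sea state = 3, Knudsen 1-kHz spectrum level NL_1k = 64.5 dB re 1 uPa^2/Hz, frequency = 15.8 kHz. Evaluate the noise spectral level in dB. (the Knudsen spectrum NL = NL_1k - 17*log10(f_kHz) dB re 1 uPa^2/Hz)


NL = NL_1k - 17*log10(f_kHz) = 64.5 - 17*log10(15.8) = 64.5 - (20.38) = 44.12

44.12 dB


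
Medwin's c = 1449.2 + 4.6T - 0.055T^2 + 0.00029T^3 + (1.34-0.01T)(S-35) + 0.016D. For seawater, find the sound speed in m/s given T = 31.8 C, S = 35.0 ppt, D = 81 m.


c = 1449.2 + 4.6*31.8 - 0.055*31.8^2 + 0.00029*31.8^3 + (1.34 - 0.01*31.8)*(35.0 - 35) + 0.016*81 = 1550.48

1550.48 m/s


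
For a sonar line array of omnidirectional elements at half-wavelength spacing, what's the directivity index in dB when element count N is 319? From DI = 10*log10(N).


25.04 dB


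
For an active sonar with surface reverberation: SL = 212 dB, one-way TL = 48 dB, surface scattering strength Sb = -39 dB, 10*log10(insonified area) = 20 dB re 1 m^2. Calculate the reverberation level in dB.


RL = SL - 2*TL + Sb + 10*log10(A) = 212 - 2*48 + (-39) + 20 = 97

97 dB


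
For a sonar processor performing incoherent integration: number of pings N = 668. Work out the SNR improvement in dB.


Gain = 5*log10(668) = 14.12

14.12 dB


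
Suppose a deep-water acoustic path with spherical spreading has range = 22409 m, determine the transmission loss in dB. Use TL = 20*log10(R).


87.01 dB


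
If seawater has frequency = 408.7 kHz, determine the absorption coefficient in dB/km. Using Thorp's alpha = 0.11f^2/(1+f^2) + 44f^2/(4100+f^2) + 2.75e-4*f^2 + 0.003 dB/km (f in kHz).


f^2 = 167035.69
alpha = 0.11*167035.69/(1+167035.69) + 44*167035.69/(4100+167035.69) + 2.75e-4*167035.69 + 0.003 = 88.994

88.994 dB/km


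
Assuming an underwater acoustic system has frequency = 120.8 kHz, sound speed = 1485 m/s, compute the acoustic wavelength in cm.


lambda = c/f = 1485 / 120800 = 0.0123 m = 1.23 cm

1.23 cm


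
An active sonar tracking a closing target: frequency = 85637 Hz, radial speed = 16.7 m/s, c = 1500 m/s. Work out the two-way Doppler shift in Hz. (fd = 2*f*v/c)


fd = 2*f*v/c = 2 * 85637 * 16.7 / 1500 = 1906.85

1906.85 Hz


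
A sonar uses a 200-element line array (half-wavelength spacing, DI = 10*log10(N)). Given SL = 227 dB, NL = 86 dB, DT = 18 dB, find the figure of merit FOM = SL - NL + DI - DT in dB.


Step 1: DI = 10*log10(200) = 23.01 dB
Step 2: FOM = SL - NL + DI - DT = 227 - 86 + 23.01 - 18 = 146.01

146.01 dB


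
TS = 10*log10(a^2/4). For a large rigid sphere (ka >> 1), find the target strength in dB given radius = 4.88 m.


TS = 10*log10(4.88^2 / 4) = 10*log10(5.9536) = 7.75

7.75 dB


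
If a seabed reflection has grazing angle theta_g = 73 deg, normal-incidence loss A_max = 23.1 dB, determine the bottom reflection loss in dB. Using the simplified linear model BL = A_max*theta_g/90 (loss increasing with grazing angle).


BL = A_max * theta_g / 90 = 23.1 * 73 / 90 = 18.74

18.74 dB


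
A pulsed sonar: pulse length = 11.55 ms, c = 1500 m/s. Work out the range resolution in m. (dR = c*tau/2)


dR = c*tau/2 = 1500 * 11.55e-3 / 2 = 8.6625

8.6625 m


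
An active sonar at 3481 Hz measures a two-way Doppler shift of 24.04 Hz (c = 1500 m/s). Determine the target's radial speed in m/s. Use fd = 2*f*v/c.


5.18 m/s


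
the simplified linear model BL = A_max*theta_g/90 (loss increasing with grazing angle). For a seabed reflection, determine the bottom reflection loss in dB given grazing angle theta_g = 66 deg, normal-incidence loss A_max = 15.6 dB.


BL = A_max * theta_g / 90 = 15.6 * 66 / 90 = 11.44

11.44 dB


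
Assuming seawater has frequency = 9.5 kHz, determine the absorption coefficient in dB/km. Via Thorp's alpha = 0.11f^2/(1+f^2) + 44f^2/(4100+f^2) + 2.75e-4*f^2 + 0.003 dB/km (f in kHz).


f^2 = 90.25
alpha = 0.11*90.25/(1+90.25) + 44*90.25/(4100+90.25) + 2.75e-4*90.25 + 0.003 = 1.084

1.084 dB/km


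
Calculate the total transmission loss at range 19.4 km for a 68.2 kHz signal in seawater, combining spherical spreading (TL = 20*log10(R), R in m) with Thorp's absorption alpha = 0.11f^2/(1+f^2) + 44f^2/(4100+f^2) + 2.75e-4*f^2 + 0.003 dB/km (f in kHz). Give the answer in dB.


Step 1 (Thorp): alpha = 0.11*4651.24/(1+4651.24) + 44*4651.24/(4100+4651.24) + 2.75e-4*4651.24 + 0.003 = 24.7778 dB/km
Step 2: TL_spread = 20*log10(19400) = 85.76 dB
Step 3: TL_abs = alpha*R = 24.7778 * 19.4 = 480.69 dB
Step 4: TL_total = 85.76 + 480.69 = 566.45

566.45 dB
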